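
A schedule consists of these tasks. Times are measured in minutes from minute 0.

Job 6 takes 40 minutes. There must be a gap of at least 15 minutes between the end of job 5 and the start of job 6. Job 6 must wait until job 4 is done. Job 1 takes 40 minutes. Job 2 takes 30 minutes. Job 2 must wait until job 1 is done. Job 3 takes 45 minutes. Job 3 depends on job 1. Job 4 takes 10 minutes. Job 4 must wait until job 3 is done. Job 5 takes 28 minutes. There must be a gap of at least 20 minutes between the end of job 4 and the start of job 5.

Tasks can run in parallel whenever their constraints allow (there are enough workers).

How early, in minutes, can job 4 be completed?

95

Job 1 has no prerequisites, so it starts at minute 0 and finishes at minute 40.
After job 1 (finishes minute 40), job 3 can start at minute 40 and finishes at minute 85.
After job 3 (finishes minute 85), job 4 can start at minute 85 and finishes at minute 95.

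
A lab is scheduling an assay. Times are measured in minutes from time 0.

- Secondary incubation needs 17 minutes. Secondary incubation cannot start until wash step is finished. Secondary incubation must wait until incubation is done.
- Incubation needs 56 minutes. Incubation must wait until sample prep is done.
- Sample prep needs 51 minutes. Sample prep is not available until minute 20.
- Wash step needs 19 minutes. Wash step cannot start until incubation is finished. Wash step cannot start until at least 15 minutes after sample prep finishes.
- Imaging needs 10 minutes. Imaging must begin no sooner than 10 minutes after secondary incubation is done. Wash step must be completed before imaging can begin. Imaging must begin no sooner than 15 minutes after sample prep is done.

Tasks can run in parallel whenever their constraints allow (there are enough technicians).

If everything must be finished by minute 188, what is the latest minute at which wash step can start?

132

To finish by minute 188, imaging (duration 10) must start no later than minute 178.
Secondary incubation feeds into imaging (must start by minute 178, minus 10-minute gap → minute 168); so secondary incubation must finish by minute 168 and therefore start by minute 151.
Wash step has several dependents: secondary incubation (must start by minute 151); imaging (must start by minute 178). The earliest of those limits is minute 151, so wash step must start by 151 − 19 = minute 132.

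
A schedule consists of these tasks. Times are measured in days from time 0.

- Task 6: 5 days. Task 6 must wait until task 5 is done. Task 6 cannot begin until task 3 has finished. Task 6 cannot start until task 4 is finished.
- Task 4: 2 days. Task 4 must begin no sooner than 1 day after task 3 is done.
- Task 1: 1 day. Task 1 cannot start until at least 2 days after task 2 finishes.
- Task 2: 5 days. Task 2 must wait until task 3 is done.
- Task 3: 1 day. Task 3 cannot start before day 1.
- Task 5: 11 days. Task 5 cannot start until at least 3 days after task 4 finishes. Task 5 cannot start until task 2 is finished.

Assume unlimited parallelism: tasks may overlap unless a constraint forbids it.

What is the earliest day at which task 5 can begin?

8

Task 3 waits on its own release at day 1, so it starts at day 1 and finishes at 1 + 1 = day 2.
After task 3 (finishes day 2, plus 1-day gap → day 3), task 4 can start at day 3 and finishes at day 5.
After task 3 (finishes day 2), task 2 can start at day 2 and finishes at day 7.
Task 5 waits on task 4 (finishes day 5, plus 3-day gap → day 8); task 2 (finishes day 7). The latest of these is day 8, which is the earliest task 5 can start.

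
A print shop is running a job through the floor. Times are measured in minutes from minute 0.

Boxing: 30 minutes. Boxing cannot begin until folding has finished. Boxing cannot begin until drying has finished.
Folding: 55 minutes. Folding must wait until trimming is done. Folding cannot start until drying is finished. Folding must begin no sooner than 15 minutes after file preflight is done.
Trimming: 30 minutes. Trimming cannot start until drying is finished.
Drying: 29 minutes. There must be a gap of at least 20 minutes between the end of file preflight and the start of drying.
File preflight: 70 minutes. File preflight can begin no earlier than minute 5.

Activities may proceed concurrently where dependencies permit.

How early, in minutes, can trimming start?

After its own release at minute 5, file preflight can start at minute 5 and finishes at minute 75.
Drying cannot begin until file preflight (finishes minute 75, plus 20-minute gap → minute 95). It runs from minute 95 to 95 + 29 = minute 124.
Trimming waits on drying (finishes minute 124), so the earliest it can start is minute 124.

124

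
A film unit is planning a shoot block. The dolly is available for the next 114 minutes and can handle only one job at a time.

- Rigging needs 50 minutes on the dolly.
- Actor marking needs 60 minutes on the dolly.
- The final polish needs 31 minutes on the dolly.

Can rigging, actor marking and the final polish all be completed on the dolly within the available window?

Running back to back, the jobs need 50 + 60 + 31 = 141 minutes on the dolly.
Since 141 > 114, they cannot all fit.

No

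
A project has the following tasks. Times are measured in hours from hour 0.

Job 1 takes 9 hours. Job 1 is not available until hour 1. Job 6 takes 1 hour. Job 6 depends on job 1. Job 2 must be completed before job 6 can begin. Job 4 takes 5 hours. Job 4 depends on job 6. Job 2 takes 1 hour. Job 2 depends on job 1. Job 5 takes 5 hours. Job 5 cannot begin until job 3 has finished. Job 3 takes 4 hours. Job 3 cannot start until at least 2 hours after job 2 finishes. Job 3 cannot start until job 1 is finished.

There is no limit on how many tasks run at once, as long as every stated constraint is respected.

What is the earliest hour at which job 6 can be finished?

After its own release at hour 1, job 1 can start at hour 1 and finishes at hour 10.
Job 2 cannot begin until job 1 (finishes hour 10). It runs from hour 10 to 10 + 1 = hour 11.
Job 6 has to wait for job 1 (finishes hour 10); job 2 (finishes hour 11). The latest of these is hour 11, so job 6 runs hour 11 to 11 + 1 = hour 12.

12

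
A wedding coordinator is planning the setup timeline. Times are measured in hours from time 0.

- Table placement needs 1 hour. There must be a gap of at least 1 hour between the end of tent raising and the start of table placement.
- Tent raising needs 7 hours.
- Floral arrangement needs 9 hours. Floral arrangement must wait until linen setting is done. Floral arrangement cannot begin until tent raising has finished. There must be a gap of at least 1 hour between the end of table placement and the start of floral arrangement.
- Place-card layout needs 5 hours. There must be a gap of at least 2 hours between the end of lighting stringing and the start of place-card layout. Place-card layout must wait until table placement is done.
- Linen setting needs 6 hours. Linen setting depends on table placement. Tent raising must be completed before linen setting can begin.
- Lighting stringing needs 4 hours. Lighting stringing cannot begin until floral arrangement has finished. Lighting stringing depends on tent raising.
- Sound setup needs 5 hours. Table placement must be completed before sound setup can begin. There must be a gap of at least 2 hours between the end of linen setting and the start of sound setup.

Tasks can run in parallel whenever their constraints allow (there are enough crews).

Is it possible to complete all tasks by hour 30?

No

Tent raising has no prerequisites, so it starts at hour 0 and finishes at hour 7.
Table placement cannot begin until tent raising (finishes hour 7, plus 1-hour gap → hour 8). It runs from hour 8 to 8 + 1 = hour 9.
Linen setting has to wait for table placement (finishes hour 9); tent raising (finishes hour 7). The latest of these is hour 9, so linen setting runs hour 9 to 9 + 6 = hour 15.
For sound setup: table placement (finishes hour 9); linen setting (finishes hour 15, plus 2-hour gap → hour 17). Taking the maximum gives a start of hour 17, and it finishes at 17 + 5 = hour 22.
Floral arrangement needs all of linen setting (finishes hour 15); tent raising (finishes hour 7); table placement (finishes hour 9, plus 1-hour gap → hour 10). That puts its earliest start at hour 15; it finishes at 15 + 9 = hour 24.
Lighting stringing cannot start until floral arrangement (finishes hour 24); tent raising (finishes hour 7). The controlling bound is hour 24, so lighting stringing finishes at 24 + 4 = hour 28.
Place-card layout needs all of lighting stringing (finishes hour 28, plus 2-hour gap → hour 30); table placement (finishes hour 9). That puts its earliest start at hour 30; it finishes at 30 + 5 = hour 35.
The earliest everything can be done is hour 35, which is after the deadline of 30, so it is not possible.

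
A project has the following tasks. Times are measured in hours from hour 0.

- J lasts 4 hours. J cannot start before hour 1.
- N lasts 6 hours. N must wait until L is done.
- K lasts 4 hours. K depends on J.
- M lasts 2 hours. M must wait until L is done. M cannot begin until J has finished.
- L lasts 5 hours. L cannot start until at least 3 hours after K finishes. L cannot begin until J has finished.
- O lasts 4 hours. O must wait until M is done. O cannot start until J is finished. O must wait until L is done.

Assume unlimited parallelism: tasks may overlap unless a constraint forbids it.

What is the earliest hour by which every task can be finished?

After its own release at hour 1, J can start at hour 1 and finishes at hour 5.
K cannot begin until J (finishes hour 5). It runs from hour 5 to 5 + 4 = hour 9.
For L: K (finishes hour 9, plus 3-hour gap → hour 12); J (finishes hour 5). Taking the maximum gives a start of hour 12, and it finishes at 12 + 5 = hour 17.
N cannot begin until L (finishes hour 17). It runs from hour 17 to 17 + 6 = hour 23.
M has to wait for L (finishes hour 17); J (finishes hour 5). The latest of these is hour 17, so M runs hour 17 to 17 + 2 = hour 19.
O has to wait for M (finishes hour 19); J (finishes hour 5); L (finishes hour 17). The latest of these is hour 19, so O runs hour 19 to 19 + 4 = hour 23.
All tasks are finished once the last one completes. Finish times: J at 5, K at 9, L at 17, M at 19, N at 23, O at 23. The latest is hour 23.

23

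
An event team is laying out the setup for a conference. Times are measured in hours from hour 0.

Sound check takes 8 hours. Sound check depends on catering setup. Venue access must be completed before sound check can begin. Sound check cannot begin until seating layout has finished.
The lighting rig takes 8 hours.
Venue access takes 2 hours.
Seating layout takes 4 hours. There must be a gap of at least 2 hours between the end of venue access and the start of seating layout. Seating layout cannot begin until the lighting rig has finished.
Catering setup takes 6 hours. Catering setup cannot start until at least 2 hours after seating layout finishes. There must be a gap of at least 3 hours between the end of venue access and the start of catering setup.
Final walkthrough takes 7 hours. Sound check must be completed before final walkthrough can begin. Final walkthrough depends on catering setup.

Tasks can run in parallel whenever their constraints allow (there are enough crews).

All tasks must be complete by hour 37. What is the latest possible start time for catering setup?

16

To finish by hour 37, final walkthrough (duration 7) must start no later than hour 30.
Sound check has to be done before final walkthrough (must start by hour 30). That means finishing by hour 30, i.e. starting by 30 − 8 = hour 22.
Catering setup feeds sound check (must start by hour 22); final walkthrough (must start by hour 30). Taking the minimum, catering setup must finish by hour 22 and start by 22 − 6 = hour 16.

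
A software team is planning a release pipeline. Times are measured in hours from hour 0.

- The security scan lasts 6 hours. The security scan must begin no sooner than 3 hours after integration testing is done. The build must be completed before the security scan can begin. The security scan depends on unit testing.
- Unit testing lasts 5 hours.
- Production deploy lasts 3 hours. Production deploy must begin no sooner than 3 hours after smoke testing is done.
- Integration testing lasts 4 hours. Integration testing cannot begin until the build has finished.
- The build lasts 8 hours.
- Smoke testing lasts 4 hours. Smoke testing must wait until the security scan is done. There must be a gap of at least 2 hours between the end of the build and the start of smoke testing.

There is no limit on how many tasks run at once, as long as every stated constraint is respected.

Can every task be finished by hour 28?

No

Nothing blocks unit testing, so it runs from hour 0 to hour 5.
The build can start immediately at hour 0; it finishes at hour 8.
After the build (finishes hour 8), integration testing can start at hour 8 and finishes at hour 12.
The security scan has to wait for integration testing (finishes hour 12, plus 3-hour gap → hour 15); the build (finishes hour 8); unit testing (finishes hour 5). The latest of these is hour 15, so the security scan runs hour 15 to 15 + 6 = hour 21.
Smoke testing cannot start until the security scan (finishes hour 21); the build (finishes hour 8, plus 2-hour gap → hour 10). The controlling bound is hour 21, so smoke testing finishes at 21 + 4 = hour 25.
Production deploy cannot begin until smoke testing (finishes hour 25, plus 3-hour gap → hour 28). It runs from hour 28 to 28 + 3 = hour 31.
The earliest everything can be done is hour 31, which is after the deadline of 28, so it is not possible.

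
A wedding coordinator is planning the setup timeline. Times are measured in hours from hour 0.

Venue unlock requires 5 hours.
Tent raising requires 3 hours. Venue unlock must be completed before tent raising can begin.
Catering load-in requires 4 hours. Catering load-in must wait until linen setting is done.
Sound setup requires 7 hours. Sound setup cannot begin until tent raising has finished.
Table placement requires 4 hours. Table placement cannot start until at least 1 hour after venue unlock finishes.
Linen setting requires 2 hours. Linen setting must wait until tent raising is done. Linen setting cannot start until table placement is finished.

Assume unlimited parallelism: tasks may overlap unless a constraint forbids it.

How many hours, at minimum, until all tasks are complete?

16

Nothing blocks venue unlock, so it runs from hour 0 to hour 5.
After venue unlock (finishes hour 5, plus 1-hour gap → hour 6), table placement can start at hour 6 and finishes at hour 10.
Tent raising waits on venue unlock (finishes hour 5), so it starts at hour 5 and finishes at 5 + 3 = hour 8.
Sound setup waits on tent raising (finishes hour 8), so it starts at hour 8 and finishes at 8 + 7 = hour 15.
Linen setting has to wait for tent raising (finishes hour 8); table placement (finishes hour 10). The latest of these is hour 10, so linen setting runs hour 10 to 10 + 2 = hour 12.
Catering load-in waits on linen setting (finishes hour 12), so it starts at hour 12 and finishes at 12 + 4 = hour 16.
All tasks are finished once the last one completes. Finish times: Venue unlock at 5, Tent raising at 8, Table placement at 10, Linen setting at 12, Sound setup at 15, Catering load-in at 16. The latest is hour 16.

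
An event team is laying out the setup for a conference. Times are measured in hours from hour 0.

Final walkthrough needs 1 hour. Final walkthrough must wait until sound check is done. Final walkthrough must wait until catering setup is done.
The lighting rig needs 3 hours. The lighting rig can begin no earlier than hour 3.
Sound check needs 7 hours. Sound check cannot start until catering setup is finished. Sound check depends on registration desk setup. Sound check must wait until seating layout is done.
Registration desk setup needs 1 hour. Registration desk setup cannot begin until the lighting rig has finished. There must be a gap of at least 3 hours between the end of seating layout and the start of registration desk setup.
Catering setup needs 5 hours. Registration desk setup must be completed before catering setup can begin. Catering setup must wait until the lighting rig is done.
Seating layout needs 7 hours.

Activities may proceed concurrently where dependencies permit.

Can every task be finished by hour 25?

Seating layout can start immediately at hour 0; it finishes at hour 7.
After its own release at hour 3, the lighting rig can start at hour 3 and finishes at hour 6.
Registration desk setup has to wait for the lighting rig (finishes hour 6); seating layout (finishes hour 7, plus 3-hour gap → hour 10). The latest of these is hour 10, so registration desk setup runs hour 10 to 10 + 1 = hour 11.
Catering setup cannot start until registration desk setup (finishes hour 11); the lighting rig (finishes hour 6). The controlling bound is hour 11, so catering setup finishes at 11 + 5 = hour 16.
Sound check needs all of catering setup (finishes hour 16); registration desk setup (finishes hour 11); seating layout (finishes hour 7). That puts its earliest start at hour 16; it finishes at 16 + 7 = hour 23.
Final walkthrough cannot start until sound check (finishes hour 23); catering setup (finishes hour 16). The controlling bound is hour 23, so final walkthrough finishes at 23 + 1 = hour 24.
Every task is finished by hour 24, which is no later than the deadline of 25, so the schedule is feasible.

Yes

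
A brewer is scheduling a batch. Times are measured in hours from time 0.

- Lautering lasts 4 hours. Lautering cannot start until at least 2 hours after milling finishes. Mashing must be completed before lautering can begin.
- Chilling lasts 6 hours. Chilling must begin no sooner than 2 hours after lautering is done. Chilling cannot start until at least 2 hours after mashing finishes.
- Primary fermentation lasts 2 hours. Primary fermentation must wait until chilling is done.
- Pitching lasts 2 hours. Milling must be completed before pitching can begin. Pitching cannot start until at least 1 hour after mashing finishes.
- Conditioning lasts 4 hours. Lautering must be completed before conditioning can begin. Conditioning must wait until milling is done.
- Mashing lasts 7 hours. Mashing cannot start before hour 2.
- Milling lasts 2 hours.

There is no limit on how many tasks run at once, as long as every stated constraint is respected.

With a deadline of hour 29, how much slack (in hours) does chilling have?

Mashing waits on its own release at hour 2, so it starts at hour 2 and finishes at 2 + 7 = hour 9.
Nothing blocks milling, so it runs from hour 0 to hour 2.
Lautering has to wait for milling (finishes hour 2, plus 2-hour gap → hour 4); mashing (finishes hour 9). The latest of these is hour 9, so lautering runs hour 9 to 9 + 4 = hour 13.
Chilling needs all of lautering (finishes hour 13, plus 2-hour gap → hour 15); mashing (finishes hour 9, plus 2-hour gap → hour 11). That puts its earliest start at hour 15; it finishes at 15 + 6 = hour 21.

Working backward from the deadline:
Primary fermentation must finish by hour 29; it takes 2 hours, so it must start by 29 − 2 = hour 27.
Chilling feeds into primary fermentation (must start by hour 27); so chilling must finish by hour 27 and therefore start by hour 21.
So chilling can start as early as hour 15 and as late as hour 21, giving 21 − 15 = 6 hours of slack.

6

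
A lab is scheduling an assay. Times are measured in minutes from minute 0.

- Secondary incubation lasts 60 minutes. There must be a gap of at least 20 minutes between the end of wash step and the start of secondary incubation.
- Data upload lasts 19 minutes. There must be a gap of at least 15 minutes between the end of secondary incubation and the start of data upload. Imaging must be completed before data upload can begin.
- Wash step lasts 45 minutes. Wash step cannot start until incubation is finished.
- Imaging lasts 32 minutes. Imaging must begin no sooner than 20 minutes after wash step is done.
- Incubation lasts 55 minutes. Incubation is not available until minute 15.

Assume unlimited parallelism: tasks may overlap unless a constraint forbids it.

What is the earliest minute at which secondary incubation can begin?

135

After its own release at minute 15, incubation can start at minute 15 and finishes at minute 70.
Wash step cannot begin until incubation (finishes minute 70). It runs from minute 70 to 70 + 45 = minute 115.
Secondary incubation waits on wash step (finishes minute 115, plus 20-minute gap → minute 135), so the earliest it can start is minute 135.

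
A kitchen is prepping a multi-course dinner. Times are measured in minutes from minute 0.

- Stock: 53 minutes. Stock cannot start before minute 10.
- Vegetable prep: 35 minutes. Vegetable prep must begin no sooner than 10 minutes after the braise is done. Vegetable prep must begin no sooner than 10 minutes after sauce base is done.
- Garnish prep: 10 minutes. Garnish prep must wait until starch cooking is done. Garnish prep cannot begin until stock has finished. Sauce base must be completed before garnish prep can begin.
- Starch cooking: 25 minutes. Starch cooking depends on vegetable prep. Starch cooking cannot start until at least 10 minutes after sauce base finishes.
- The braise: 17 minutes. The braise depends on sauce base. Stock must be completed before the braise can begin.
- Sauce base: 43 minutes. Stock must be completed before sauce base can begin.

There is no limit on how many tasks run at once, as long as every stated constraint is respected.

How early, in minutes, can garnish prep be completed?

203

Stock cannot begin until its own release at minute 10. It runs from minute 10 to 10 + 53 = minute 63.
Sauce base waits on stock (finishes minute 63), so it starts at minute 63 and finishes at 63 + 43 = minute 106.
The braise has to wait for sauce base (finishes minute 106); stock (finishes minute 63). The latest of these is minute 106, so the braise runs minute 106 to 106 + 17 = minute 123.
Vegetable prep cannot start until the braise (finishes minute 123, plus 10-minute gap → minute 133); sauce base (finishes minute 106, plus 10-minute gap → minute 116). The controlling bound is minute 133, so vegetable prep finishes at 133 + 35 = minute 168.
Starch cooking needs all of vegetable prep (finishes minute 168); sauce base (finishes minute 106, plus 10-minute gap → minute 116). That puts its earliest start at minute 168; it finishes at 168 + 25 = minute 193.
Garnish prep has to wait for starch cooking (finishes minute 193); stock (finishes minute 63); sauce base (finishes minute 106). The latest of these is minute 193, so garnish prep runs minute 193 to 193 + 10 = minute 203.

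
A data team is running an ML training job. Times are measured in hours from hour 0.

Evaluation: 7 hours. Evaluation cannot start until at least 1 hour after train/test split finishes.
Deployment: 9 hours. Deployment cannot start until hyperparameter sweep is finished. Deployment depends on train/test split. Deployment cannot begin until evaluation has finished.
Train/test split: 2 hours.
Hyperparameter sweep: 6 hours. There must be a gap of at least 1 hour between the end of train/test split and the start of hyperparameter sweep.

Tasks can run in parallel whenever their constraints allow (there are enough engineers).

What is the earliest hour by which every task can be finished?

19

Nothing blocks train/test split, so it runs from hour 0 to hour 2.
Evaluation cannot begin until train/test split (finishes hour 2, plus 1-hour gap → hour 3). It runs from hour 3 to 3 + 7 = hour 10.
Hyperparameter sweep waits on train/test split (finishes hour 2, plus 1-hour gap → hour 3), so it starts at hour 3 and finishes at 3 + 6 = hour 9.
Deployment needs all of hyperparameter sweep (finishes hour 9); train/test split (finishes hour 2); evaluation (finishes hour 10). That puts its earliest start at hour 10; it finishes at 10 + 9 = hour 19.
All tasks are finished once the last one completes. Finish times: Train/test split at 2, Hyperparameter sweep at 9, Evaluation at 10, Deployment at 19. The latest is hour 19.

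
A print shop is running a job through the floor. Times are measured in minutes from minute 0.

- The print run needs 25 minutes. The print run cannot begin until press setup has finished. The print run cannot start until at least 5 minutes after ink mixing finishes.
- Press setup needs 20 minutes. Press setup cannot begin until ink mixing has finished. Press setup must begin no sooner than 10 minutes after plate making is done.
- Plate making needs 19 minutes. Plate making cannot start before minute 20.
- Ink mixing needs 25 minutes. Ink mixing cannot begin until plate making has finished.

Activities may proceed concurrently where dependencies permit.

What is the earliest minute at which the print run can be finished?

Plate making cannot begin until its own release at minute 20. It runs from minute 20 to 20 + 19 = minute 39.
After plate making (finishes minute 39), ink mixing can start at minute 39 and finishes at minute 64.
Press setup needs all of ink mixing (finishes minute 64); plate making (finishes minute 39, plus 10-minute gap → minute 49). That puts its earliest start at minute 64; it finishes at 64 + 20 = minute 84.
The print run has to wait for press setup (finishes minute 84); ink mixing (finishes minute 64, plus 5-minute gap → minute 69). The latest of these is minute 84, so the print run runs minute 84 to 84 + 25 = minute 109.

109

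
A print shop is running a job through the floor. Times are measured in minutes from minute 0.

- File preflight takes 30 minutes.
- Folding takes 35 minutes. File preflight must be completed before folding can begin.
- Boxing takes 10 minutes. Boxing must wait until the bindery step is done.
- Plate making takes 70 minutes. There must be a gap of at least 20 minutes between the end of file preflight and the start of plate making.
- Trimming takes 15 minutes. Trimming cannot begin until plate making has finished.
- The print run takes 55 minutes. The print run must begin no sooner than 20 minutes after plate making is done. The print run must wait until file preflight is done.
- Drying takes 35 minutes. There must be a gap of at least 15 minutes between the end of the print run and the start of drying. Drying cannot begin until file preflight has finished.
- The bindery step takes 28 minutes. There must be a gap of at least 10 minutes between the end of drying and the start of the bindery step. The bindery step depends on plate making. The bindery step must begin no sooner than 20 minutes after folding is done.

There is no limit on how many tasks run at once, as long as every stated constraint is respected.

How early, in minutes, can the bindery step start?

File preflight can start immediately at minute 0; it finishes at minute 30.
Folding cannot begin until file preflight (finishes minute 30). It runs from minute 30 to 30 + 35 = minute 65.
Plate making cannot begin until file preflight (finishes minute 30, plus 20-minute gap → minute 50). It runs from minute 50 to 50 + 70 = minute 120.
The print run cannot start until plate making (finishes minute 120, plus 20-minute gap → minute 140); file preflight (finishes minute 30). The controlling bound is minute 140, so the print run finishes at 140 + 55 = minute 195.
Drying cannot start until the print run (finishes minute 195, plus 15-minute gap → minute 210); file preflight (finishes minute 30). The controlling bound is minute 210, so drying finishes at 210 + 35 = minute 245.
The bindery step waits on drying (finishes minute 245, plus 10-minute gap → minute 255); plate making (finishes minute 120); folding (finishes minute 65, plus 20-minute gap → minute 85). The latest of these is minute 255, which is the earliest the bindery step can start.

255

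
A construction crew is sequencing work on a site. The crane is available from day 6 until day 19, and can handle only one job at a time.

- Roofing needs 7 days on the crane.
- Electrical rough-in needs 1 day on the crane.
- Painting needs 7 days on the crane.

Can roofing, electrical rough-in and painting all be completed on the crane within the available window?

The crane window is 19 − 6 = 13 days.
Running back to back, the jobs need 7 + 1 + 7 = 15 days on the crane.
Since 15 > 13, they cannot all fit.

No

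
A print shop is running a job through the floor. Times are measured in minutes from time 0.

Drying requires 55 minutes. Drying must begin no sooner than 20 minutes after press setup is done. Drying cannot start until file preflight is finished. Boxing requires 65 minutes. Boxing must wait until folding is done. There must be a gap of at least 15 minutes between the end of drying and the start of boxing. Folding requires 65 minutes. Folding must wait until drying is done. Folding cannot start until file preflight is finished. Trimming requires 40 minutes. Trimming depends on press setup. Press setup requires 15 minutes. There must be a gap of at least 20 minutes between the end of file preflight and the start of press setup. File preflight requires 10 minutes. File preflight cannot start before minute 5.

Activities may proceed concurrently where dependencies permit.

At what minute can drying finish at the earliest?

File preflight waits on its own release at minute 5, so it starts at minute 5 and finishes at 5 + 10 = minute 15.
Press setup cannot begin until file preflight (finishes minute 15, plus 20-minute gap → minute 35). It runs from minute 35 to 35 + 15 = minute 50.
For drying: press setup (finishes minute 50, plus 20-minute gap → minute 70); file preflight (finishes minute 15). Taking the maximum gives a start of minute 70, and it finishes at 70 + 55 = minute 125.

125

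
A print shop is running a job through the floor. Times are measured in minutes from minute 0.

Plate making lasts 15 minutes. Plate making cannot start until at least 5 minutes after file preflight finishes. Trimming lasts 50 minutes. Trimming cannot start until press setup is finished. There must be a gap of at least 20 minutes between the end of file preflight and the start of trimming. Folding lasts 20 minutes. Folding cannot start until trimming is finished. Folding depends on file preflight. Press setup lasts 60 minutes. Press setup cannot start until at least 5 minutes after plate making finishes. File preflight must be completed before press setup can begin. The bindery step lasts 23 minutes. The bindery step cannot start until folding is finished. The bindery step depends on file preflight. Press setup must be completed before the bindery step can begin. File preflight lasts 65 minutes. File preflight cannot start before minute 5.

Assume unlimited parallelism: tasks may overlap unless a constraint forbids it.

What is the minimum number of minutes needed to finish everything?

248

After its own release at minute 5, file preflight can start at minute 5 and finishes at minute 70.
Plate making waits on file preflight (finishes minute 70, plus 5-minute gap → minute 75), so it starts at minute 75 and finishes at 75 + 15 = minute 90.
For press setup: plate making (finishes minute 90, plus 5-minute gap → minute 95); file preflight (finishes minute 70). Taking the maximum gives a start of minute 95, and it finishes at 95 + 60 = minute 155.
Trimming has to wait for press setup (finishes minute 155); file preflight (finishes minute 70, plus 20-minute gap → minute 90). The latest of these is minute 155, so trimming runs minute 155 to 155 + 50 = minute 205.
Folding cannot start until trimming (finishes minute 205); file preflight (finishes minute 70). The controlling bound is minute 205, so folding finishes at 205 + 20 = minute 225.
For the bindery step: folding (finishes minute 225); file preflight (finishes minute 70); press setup (finishes minute 155). Taking the maximum gives a start of minute 225, and it finishes at 225 + 23 = minute 248.
All tasks are finished once the last one completes. Finish times: File preflight at 70, Plate making at 90, Press setup at 155, Trimming at 205, Folding at 225, The bindery step at 248. The latest is minute 248.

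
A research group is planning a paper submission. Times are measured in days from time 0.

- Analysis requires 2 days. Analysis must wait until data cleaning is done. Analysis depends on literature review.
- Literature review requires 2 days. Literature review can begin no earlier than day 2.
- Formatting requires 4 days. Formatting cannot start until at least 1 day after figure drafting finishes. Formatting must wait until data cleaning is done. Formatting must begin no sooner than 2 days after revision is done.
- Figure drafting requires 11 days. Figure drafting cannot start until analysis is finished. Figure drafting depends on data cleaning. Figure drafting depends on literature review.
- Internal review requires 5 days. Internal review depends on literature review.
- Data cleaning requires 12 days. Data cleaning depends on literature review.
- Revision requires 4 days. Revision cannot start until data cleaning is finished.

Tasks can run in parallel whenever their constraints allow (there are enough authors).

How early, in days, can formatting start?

Literature review cannot begin until its own release at day 2. It runs from day 2 to 2 + 2 = day 4.
After literature review (finishes day 4), data cleaning can start at day 4 and finishes at day 16.
Revision cannot begin until data cleaning (finishes day 16). It runs from day 16 to 16 + 4 = day 20.
Analysis has to wait for data cleaning (finishes day 16); literature review (finishes day 4). The latest of these is day 16, so analysis runs day 16 to 16 + 2 = day 18.
Figure drafting has to wait for analysis (finishes day 18); data cleaning (finishes day 16); literature review (finishes day 4). The latest of these is day 18, so figure drafting runs day 18 to 18 + 11 = day 29.
Formatting waits on figure drafting (finishes day 29, plus 1-day gap → day 30); data cleaning (finishes day 16); revision (finishes day 20, plus 2-day gap → day 22). The latest of these is day 30, which is the earliest formatting can start.

30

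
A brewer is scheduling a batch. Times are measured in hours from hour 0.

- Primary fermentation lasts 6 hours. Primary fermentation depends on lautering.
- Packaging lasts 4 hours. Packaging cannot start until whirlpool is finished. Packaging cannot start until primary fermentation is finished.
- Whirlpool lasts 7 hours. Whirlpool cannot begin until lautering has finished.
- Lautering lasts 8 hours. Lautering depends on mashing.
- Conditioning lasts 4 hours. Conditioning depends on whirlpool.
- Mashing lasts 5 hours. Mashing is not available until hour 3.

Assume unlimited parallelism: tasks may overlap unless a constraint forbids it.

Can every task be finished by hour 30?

Mashing cannot begin until its own release at hour 3. It runs from hour 3 to 3 + 5 = hour 8.
After mashing (finishes hour 8), lautering can start at hour 8 and finishes at hour 16.
Primary fermentation waits on lautering (finishes hour 16), so it starts at hour 16 and finishes at 16 + 6 = hour 22.
After lautering (finishes hour 16), whirlpool can start at hour 16 and finishes at hour 23.
For packaging: whirlpool (finishes hour 23); primary fermentation (finishes hour 22). Taking the maximum gives a start of hour 23, and it finishes at 23 + 4 = hour 27.
After whirlpool (finishes hour 23), conditioning can start at hour 23 and finishes at hour 27.
Every task is finished by hour 27, which is no later than the deadline of 30, so the schedule is feasible.

Yes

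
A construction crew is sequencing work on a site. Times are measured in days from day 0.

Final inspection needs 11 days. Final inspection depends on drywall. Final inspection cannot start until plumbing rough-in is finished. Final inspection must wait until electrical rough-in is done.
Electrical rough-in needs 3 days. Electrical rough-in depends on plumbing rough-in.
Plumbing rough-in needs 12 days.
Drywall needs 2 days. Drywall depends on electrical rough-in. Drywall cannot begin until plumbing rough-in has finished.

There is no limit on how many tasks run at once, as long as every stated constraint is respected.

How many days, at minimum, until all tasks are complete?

28

Nothing blocks plumbing rough-in, so it runs from day 0 to day 12.
Electrical rough-in waits on plumbing rough-in (finishes day 12), so it starts at day 12 and finishes at 12 + 3 = day 15.
Drywall has to wait for electrical rough-in (finishes day 15); plumbing rough-in (finishes day 12). The latest of these is day 15, so drywall runs day 15 to 15 + 2 = day 17.
Final inspection cannot start until drywall (finishes day 17); plumbing rough-in (finishes day 12); electrical rough-in (finishes day 15). The controlling bound is day 17, so final inspection finishes at 17 + 11 = day 28.
All tasks are finished once the last one completes. Finish times: Plumbing rough-in at 12, Electrical rough-in at 15, Drywall at 17, Final inspection at 28. The latest is day 28.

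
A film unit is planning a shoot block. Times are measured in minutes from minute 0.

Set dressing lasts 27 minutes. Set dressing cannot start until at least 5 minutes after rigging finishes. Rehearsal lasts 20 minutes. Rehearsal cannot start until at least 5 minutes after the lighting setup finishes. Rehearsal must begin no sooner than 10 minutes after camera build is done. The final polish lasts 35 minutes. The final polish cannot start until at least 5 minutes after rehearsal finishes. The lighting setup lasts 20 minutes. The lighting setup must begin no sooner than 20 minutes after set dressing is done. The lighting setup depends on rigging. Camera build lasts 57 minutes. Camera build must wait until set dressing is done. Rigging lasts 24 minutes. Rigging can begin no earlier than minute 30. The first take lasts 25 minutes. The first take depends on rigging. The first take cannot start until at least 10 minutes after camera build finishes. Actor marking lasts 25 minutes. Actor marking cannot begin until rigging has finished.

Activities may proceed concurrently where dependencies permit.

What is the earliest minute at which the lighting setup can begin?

Rigging cannot begin until its own release at minute 30. It runs from minute 30 to 30 + 24 = minute 54.
After rigging (finishes minute 54, plus 5-minute gap → minute 59), set dressing can start at minute 59 and finishes at minute 86.
The lighting setup waits on set dressing (finishes minute 86, plus 20-minute gap → minute 106); rigging (finishes minute 54). The latest of these is minute 106, which is the earliest the lighting setup can start.

106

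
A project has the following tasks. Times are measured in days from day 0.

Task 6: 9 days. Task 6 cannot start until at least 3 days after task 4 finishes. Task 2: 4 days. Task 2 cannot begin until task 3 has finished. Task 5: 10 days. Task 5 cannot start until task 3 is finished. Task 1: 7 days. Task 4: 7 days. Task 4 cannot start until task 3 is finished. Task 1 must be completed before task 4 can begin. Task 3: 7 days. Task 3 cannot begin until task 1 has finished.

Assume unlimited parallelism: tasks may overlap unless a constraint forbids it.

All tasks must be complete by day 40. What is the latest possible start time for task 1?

Task 2 has no dependents, so it just needs to finish by day 40. Starting by 40 − 4 = day 36 achieves that.
Nothing follows task 6; the deadline of day 40 is its only limit. It must start by 40 − 9 = day 31.
Since task 6 (must start by day 31, minus 3-day gap → day 28) depends on it, task 4 must finish by day 28. Backing off its 7-day duration gives a latest start of day 21.
Task 5 has no dependents, so it just needs to finish by day 40. Starting by 40 − 10 = day 30 achieves that.
Task 3 feeds task 2 (must start by day 36); task 4 (must start by day 21); task 5 (must start by day 30). Taking the minimum, task 3 must finish by day 21 and start by 21 − 7 = day 14.
Task 1 feeds task 3 (must start by day 14); task 4 (must start by day 21). Taking the minimum, task 1 must finish by day 14 and start by 14 − 7 = day 7.

7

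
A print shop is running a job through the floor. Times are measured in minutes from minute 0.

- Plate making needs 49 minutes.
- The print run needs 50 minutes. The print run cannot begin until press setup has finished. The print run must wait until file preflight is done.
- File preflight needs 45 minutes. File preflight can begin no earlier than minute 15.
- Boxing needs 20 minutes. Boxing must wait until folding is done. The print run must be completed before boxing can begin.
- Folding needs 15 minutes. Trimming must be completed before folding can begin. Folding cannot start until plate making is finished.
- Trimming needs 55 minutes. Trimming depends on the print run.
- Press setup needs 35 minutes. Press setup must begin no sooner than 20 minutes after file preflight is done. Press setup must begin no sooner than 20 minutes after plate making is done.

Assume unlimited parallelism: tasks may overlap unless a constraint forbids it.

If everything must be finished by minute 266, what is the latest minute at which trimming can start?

176

To finish by minute 266, boxing (duration 20) must start no later than minute 246.
Folding has to be done before boxing (must start by minute 246). That means finishing by minute 246, i.e. starting by 246 − 15 = minute 231.
Trimming has to be done before folding (must start by minute 231). That means finishing by minute 231, i.e. starting by 231 − 55 = minute 176.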